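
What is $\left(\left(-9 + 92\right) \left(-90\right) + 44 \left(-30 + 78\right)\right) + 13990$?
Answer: $8632$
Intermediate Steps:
$\left(\left(-9 + 92\right) \left(-90\right) + 44 \left(-30 + 78\right)\right) + 13990 = \left(83 \left(-90\right) + 44 \cdot 48\right) + 13990 = \left(-7470 + 2112\right) + 13990 = -5358 + 13990 = 8632$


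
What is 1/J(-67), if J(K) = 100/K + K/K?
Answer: -67/33 ≈ -2.0303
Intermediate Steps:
J(K) = 1 + 100/K (J(K) = 100/K + 1 = 1 + 100/K)
1/J(-67) = 1/((100 - 67)/(-67)) = 1/(-1/67*33) = 1/(-33/67) = -67/33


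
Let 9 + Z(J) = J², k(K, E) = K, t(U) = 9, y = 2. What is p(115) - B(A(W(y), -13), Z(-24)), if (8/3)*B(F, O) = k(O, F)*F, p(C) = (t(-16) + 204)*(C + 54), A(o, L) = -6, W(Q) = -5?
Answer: 149091/4 ≈ 37273.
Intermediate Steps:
Z(J) = -9 + J²
p(C) = 11502 + 213*C (p(C) = (9 + 204)*(C + 54) = 213*(54 + C) = 11502 + 213*C)
B(F, O) = 3*F*O/8 (B(F, O) = 3*(O*F)/8 = 3*(F*O)/8 = 3*F*O/8)
p(115) - B(A(W(y), -13), Z(-24)) = (11502 + 213*115) - 3*(-6)*(-9 + (-24)²)/8 = (11502 + 24495) - 3*(-6)*(-9 + 576)/8 = 35997 - 3*(-6)*567/8 = 35997 - 1*(-5103/4) = 35997 + 5103/4 = 149091/4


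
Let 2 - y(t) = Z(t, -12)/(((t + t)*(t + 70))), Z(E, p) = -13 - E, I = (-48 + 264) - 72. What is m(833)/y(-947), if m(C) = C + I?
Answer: 811417063/1660571 ≈ 488.64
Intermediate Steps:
I = 144 (I = 216 - 72 = 144)
m(C) = 144 + C (m(C) = C + 144 = 144 + C)
y(t) = 2 - (-13 - t)/(2*t*(70 + t)) (y(t) = 2 - (-13 - t)/((t + t)*(t + 70)) = 2 - (-13 - t)/((2*t)*(70 + t)) = 2 - (-13 - t)/(2*t*(70 + t)))
m(833)/y(-947) = (144 + 833)/(((½)*(13 + 4*(-947)² + 281*(-947))/(-947*(70 - 947)))) = 977/(((½)*(-1/947)*(13 + 4*896809 - 266107)/(-877))) = 977/(((½)*(-1/947)*(-1/877)*(13 + 3587236 - 266107))) = 977/(((½)*(-1/947)*(-1/877)*3321142)) = 977/(1660571/830519) = 977*(830519/1660571) = 811417063/1660571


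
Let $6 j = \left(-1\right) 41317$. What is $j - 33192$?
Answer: $- \frac{240469}{6} \approx -40078.0$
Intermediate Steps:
$j = - \frac{41317}{6}$ ($j = \frac{\left(-1\right) 41317}{6} = \frac{1}{6} \left(-41317\right) = - \frac{41317}{6} \approx -6886.2$)
$j - 33192 = - \frac{41317}{6} - 33192 = - \frac{240469}{6}$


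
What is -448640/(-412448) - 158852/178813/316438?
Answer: 396647405217226/364650613451783 ≈ 1.0877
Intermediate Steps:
-448640/(-412448) - 158852/178813/316438 = -448640*(-1/412448) - 158852*1/178813*(1/316438) = 14020/12889 - 158852/178813*1/316438 = 14020/12889 - 79426/28291614047 = 396647405217226/364650613451783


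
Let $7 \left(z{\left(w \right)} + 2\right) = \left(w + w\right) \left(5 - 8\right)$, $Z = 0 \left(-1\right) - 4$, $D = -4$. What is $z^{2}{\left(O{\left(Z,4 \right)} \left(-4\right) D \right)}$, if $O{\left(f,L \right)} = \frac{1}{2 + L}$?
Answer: $\frac{900}{49} \approx 18.367$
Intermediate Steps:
$Z = -4$ ($Z = 0 - 4 = -4$)
$z{\left(w \right)} = -2 - \frac{6 w}{7}$ ($z{\left(w \right)} = -2 + \frac{\left(w + w\right) \left(5 - 8\right)}{7} = -2 + \frac{2 w \left(-3\right)}{7} = -2 + \frac{\left(-6\right) w}{7} = -2 - \frac{6 w}{7}$)
$z^{2}{\left(O{\left(Z,4 \right)} \left(-4\right) D \right)} = \left(-2 - \frac{6 \frac{1}{2 + 4} \left(-4\right) \left(-4\right)}{7}\right)^{2} = \left(-2 - \frac{6 \cdot \frac{1}{6} \left(-4\right) \left(-4\right)}{7}\right)^{2} = \left(-2 - \frac{6 \left(\left(- \frac{2}{3}\right) \left(-4\right)\right)}{7}\right)^{2} = \left(-2 - \frac{16}{7}\right)^{2} = \left(- \frac{30}{7}\right)^{2} = \frac{900}{49}$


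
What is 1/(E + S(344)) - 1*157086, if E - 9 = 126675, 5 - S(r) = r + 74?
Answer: -19835406305/126271 ≈ -1.5709e+5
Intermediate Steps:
S(r) = -69 - r (S(r) = 5 - (r + 74) = 5 - (74 + r) = 5 + (-74 - r) = -69 - r)
E = 126684 (E = 9 + 126675 = 126684)
1/(E + S(344)) - 1*157086 = 1/(126684 + (-69 - 1*344)) - 1*157086 = 1/(126684 + (-69 - 344)) - 157086 = 1/(126684 - 413) - 157086 = 1/126271 - 157086 = -19835406305/126271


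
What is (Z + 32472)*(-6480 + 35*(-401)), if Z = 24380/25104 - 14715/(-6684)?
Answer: -582238781241865/873933 ≈ -6.6623e+8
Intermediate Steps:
Z = 2772715/873933 (Z = 24380*(1/25104) - 14715*(-1/6684) = 6095/6276 + 4905/2228 = 2772715/873933 ≈ 3.1727)
(Z + 32472)*(-6480 + 35*(-401)) = (2772715/873933 + 32472)*(-6480 + 35*(-401)) = 28381125091*(-6480 - 14035)/873933 = (28381125091/873933)*(-20515) = -582238781241865/873933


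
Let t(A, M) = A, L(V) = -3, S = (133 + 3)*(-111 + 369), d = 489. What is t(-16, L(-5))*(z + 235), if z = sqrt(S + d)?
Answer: -3760 - 48*sqrt(3953) ≈ -6777.9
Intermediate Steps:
S = 35088 (S = 136*258 = 35088)
z = 3*sqrt(3953) (z = sqrt(35088 + 489) = sqrt(35577) = 3*sqrt(3953) ≈ 188.62)
t(-16, L(-5))*(z + 235) = -16*(3*sqrt(3953) + 235) = -16*(235 + 3*sqrt(3953)) = -3760 - 48*sqrt(3953)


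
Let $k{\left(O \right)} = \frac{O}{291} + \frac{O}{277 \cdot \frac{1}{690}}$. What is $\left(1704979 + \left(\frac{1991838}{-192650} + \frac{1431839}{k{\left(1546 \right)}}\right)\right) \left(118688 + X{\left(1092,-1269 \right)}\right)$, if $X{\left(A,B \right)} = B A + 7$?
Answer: $- \frac{64698625451938398849320001}{29942585986150} \approx -2.1608 \cdot 10^{12}$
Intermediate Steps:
$k{\left(O \right)} = \frac{201067 O}{80607}$ ($k{\left(O \right)} = O \frac{1}{291} + \frac{O}{277 \cdot \frac{1}{690}} = \frac{O}{291} + \frac{O}{\frac{277}{690}} = \frac{O}{291} + O \frac{690}{277} = \frac{O}{291} + \frac{690 O}{277} = \frac{201067 O}{80607}$)
$X{\left(A,B \right)} = 7 + A B$ ($X{\left(A,B \right)} = A B + 7 = 7 + A B$)
$\left(1704979 + \left(\frac{1991838}{-192650} + \frac{1431839}{k{\left(1546 \right)}}\right)\right) \left(118688 + X{\left(1092,-1269 \right)}\right) = \left(1704979 + \left(\frac{1991838}{-192650} + \frac{1431839}{\frac{201067}{80607} \cdot 1546}\right)\right) \left(118688 + \left(7 + 1092 \left(-1269\right)\right)\right) = \left(1704979 + \left(1991838 \left(- \frac{1}{192650}\right) + \frac{1431839}{\frac{310849582}{80607}}\right)\right) \left(118688 + \left(7 - 1385748\right)\right) = \left(1704979 + \left(- \frac{995919}{96325} + 1431839 \cdot \frac{80607}{310849582}\right)\right) \left(118688 - 1385741\right) = \left(1704979 + \left(- \frac{995919}{96325} + \frac{115416246273}{310849582}\right)\right) \left(-1267053\right) = \left(1704979 + \frac{10807888917390867}{29942585986150}\right) \left(-1267053\right) = \frac{51062288200997431717}{29942585986150} \left(-1267053\right) = - \frac{64698625451938398849320001}{29942585986150}$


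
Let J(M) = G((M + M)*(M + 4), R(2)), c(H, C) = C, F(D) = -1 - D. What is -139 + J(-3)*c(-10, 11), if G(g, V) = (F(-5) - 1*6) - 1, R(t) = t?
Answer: -172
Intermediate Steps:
G(g, V) = -3 (G(g, V) = ((-1 - 1*(-5)) - 1*6) - 1 = ((-1 + 5) - 6) - 1 = (4 - 6) - 1 = -2 - 1 = -3)
J(M) = -3
-139 + J(-3)*c(-10, 11) = -139 - 3*11 = -139 - 33 = -172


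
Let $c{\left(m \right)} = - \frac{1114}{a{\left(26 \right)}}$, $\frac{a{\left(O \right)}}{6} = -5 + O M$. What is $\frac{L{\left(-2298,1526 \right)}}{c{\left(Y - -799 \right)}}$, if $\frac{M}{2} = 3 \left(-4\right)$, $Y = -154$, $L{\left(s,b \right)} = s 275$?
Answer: $- \frac{1192489650}{557} \approx -2.1409 \cdot 10^{6}$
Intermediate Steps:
$L{\left(s,b \right)} = 275 s$
$M = -24$ ($M = 2 \cdot 3 \left(-4\right) = 2 \left(-12\right) = -24$)
$a{\left(O \right)} = -30 - 144 O$ ($a{\left(O \right)} = 6 \left(-5 + O \left(-24\right)\right) = 6 \left(-5 - 24 O\right) = -30 - 144 O$)
$c{\left(m \right)} = \frac{557}{1887}$ ($c{\left(m \right)} = - \frac{1114}{-30 - 3744} = - \frac{1114}{-3774} = \left(-1114\right) \left(- \frac{1}{3774}\right) = \frac{557}{1887}$)
$\frac{L{\left(-2298,1526 \right)}}{c{\left(Y - -799 \right)}} = \frac{275 \left(-2298\right)}{\frac{557}{1887}} = \left(-631950\right) \frac{1887}{557} = - \frac{1192489650}{557}$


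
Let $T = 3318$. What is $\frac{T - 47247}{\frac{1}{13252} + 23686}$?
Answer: $- \frac{582147108}{313886873} \approx -1.8546$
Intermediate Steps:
$\frac{T - 47247}{\frac{1}{13252} + 23686} = \frac{3318 - 47247}{\frac{1}{13252} + 23686} = - \frac{43929}{\frac{1}{13252} + 23686} = - \frac{43929}{\frac{313886873}{13252}} = \left(-43929\right) \frac{13252}{313886873} = - \frac{582147108}{313886873}$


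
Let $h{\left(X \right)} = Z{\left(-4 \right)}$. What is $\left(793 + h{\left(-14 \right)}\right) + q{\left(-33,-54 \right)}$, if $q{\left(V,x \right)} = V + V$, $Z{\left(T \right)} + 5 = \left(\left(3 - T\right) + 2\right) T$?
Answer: $686$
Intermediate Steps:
$Z{\left(T \right)} = -5 + T \left(5 - T\right)$ ($Z{\left(T \right)} = -5 + \left(\left(3 - T\right) + 2\right) T = -5 + \left(5 - T\right) T = -5 + T \left(5 - T\right)$)
$h{\left(X \right)} = -41$ ($h{\left(X \right)} = -5 - \left(-4\right)^{2} + 5 \left(-4\right) = -5 - 16 - 20 = -41$)
$q{\left(V,x \right)} = 2 V$
$\left(793 + h{\left(-14 \right)}\right) + q{\left(-33,-54 \right)} = \left(793 - 41\right) + 2 \left(-33\right) = 752 - 66 = 686$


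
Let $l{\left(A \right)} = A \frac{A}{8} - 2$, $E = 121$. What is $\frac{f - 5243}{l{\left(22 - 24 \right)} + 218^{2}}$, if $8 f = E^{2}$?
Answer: $- \frac{27303}{380180} \approx -0.071816$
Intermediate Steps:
$l{\left(A \right)} = -2 + \frac{A^{2}}{8}$ ($l{\left(A \right)} = A A \frac{1}{8} - 2 = A \frac{A}{8} - 2 = \frac{A^{2}}{8} - 2 = -2 + \frac{A^{2}}{8}$)
$f = \frac{14641}{8}$ ($f = \frac{121^{2}}{8} = \frac{1}{8} \cdot 14641 = \frac{14641}{8} \approx 1830.1$)
$\frac{f - 5243}{l{\left(22 - 24 \right)} + 218^{2}} = \frac{\frac{14641}{8} - 5243}{\left(-2 + \frac{\left(22 - 24\right)^{2}}{8}\right) + 218^{2}} = - \frac{27303}{8 \left(\left(-2 + \frac{\left(22 - 24\right)^{2}}{8}\right) + 47524\right)} = - \frac{27303}{8 \left(\left(-2 + \frac{\left(-2\right)^{2}}{8}\right) + 47524\right)} = - \frac{27303}{8 \left(\left(-2 + \frac{1}{8} \cdot 4\right) + 47524\right)} = - \frac{27303}{8 \left(\left(-2 + \frac{1}{2}\right) + 47524\right)} = - \frac{27303}{8 \left(- \frac{3}{2} + 47524\right)} = - \frac{27303}{8 \cdot \frac{95045}{2}} = \left(- \frac{27303}{8}\right) \frac{2}{95045} = - \frac{27303}{380180}$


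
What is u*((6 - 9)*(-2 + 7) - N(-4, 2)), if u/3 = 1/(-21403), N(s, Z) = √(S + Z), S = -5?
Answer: 45/21403 + 3*I*√3/21403 ≈ 0.0021025 + 0.00024278*I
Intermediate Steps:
N(s, Z) = √(-5 + Z)
u = -3/21403 (u = 3/(-21403) = 3*(-1/21403) = -3/21403 ≈ -0.00014017)
u*((6 - 9)*(-2 + 7) - N(-4, 2)) = -3*((6 - 9)*(-2 + 7) - √(-5 + 2))/21403 = -3*(-3*5 - √(-3))/21403 = -3*(-15 - I*√3)/21403 = 45/21403 + 3*I*√3/21403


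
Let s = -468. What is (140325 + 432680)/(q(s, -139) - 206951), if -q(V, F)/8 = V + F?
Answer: -114601/40419 ≈ -2.8353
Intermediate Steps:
q(V, F) = -8*F - 8*V (q(V, F) = -8*(V + F) = -8*(F + V) = -8*F - 8*V)
(140325 + 432680)/(q(s, -139) - 206951) = (140325 + 432680)/((-8*(-139) - 8*(-468)) - 206951) = 573005/((1112 + 3744) - 206951) = 573005/(4856 - 206951) = 573005/(-202095) = 573005*(-1/202095) = -114601/40419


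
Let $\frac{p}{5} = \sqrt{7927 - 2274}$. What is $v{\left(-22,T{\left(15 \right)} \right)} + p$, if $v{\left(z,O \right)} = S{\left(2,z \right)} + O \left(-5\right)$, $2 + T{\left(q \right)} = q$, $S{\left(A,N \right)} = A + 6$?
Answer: $-57 + 5 \sqrt{5653} \approx 318.93$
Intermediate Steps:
$S{\left(A,N \right)} = 6 + A$
$T{\left(q \right)} = -2 + q$
$v{\left(z,O \right)} = 8 - 5 O$ ($v{\left(z,O \right)} = \left(6 + 2\right) + O \left(-5\right) = 8 - 5 O$)
$p = 5 \sqrt{5653}$ ($p = 5 \sqrt{7927 - 2274} = 5 \sqrt{5653} \approx 375.93$)
$v{\left(-22,T{\left(15 \right)} \right)} + p = \left(8 - 5 \left(-2 + 15\right)\right) + 5 \sqrt{5653} = \left(8 - 65\right) + 5 \sqrt{5653} = -57 + 5 \sqrt{5653}$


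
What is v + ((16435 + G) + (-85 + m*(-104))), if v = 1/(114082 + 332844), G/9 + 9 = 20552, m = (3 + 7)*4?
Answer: 88078835303/446926 ≈ 1.9708e+5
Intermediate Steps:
m = 40 (m = 10*4 = 40)
G = 184887 (G = -81 + 9*20552 = -81 + 184968 = 184887)
v = 1/446926 ≈ 2.2375e-6
v + ((16435 + G) + (-85 + m*(-104))) = 1/446926 + ((16435 + 184887) + (-85 + 40*(-104))) = 1/446926 + (201322 + (-85 - 4160)) = 1/446926 + (201322 - 4245) = 1/446926 + 197077 = 88078835303/446926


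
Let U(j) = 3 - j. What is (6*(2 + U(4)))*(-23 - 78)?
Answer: -606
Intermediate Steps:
(6*(2 + U(4)))*(-23 - 78) = (6*(2 + (3 - 1*4)))*(-23 - 78) = (6*(2 + (3 - 4)))*(-101) = (6*(2 - 1))*(-101) = (6*1)*(-101) = 6*(-101) = -606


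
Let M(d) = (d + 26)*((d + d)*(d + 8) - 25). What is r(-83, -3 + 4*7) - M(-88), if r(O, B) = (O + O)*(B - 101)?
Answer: 884026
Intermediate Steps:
M(d) = (-25 + 2*d*(8 + d))*(26 + d) (M(d) = (26 + d)*((2*d)*(8 + d) - 25) = (26 + d)*(2*d*(8 + d) - 25) = (26 + d)*(-25 + 2*d*(8 + d)) = (-25 + 2*d*(8 + d))*(26 + d))
r(O, B) = 2*O*(-101 + B) (r(O, B) = (2*O)*(-101 + B) = 2*O*(-101 + B))
r(-83, -3 + 4*7) - M(-88) = 2*(-83)*(-101 + (-3 + 4*7)) - (-650 + 2*(-88)**3 + 68*(-88)**2 + 391*(-88)) = 2*(-83)*(-101 + (-3 + 28)) - (-650 + 2*(-681472) + 68*7744 - 34408) = 2*(-83)*(-101 + 25) - (-650 - 1362944 + 526592 - 34408) = 2*(-83)*(-76) - 1*(-871410) = 12616 + 871410 = 884026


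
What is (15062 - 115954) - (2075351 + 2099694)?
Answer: -4275937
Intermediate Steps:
(15062 - 115954) - (2075351 + 2099694) = -100892 - 1*4175045 = -100892 - 4175045 = -4275937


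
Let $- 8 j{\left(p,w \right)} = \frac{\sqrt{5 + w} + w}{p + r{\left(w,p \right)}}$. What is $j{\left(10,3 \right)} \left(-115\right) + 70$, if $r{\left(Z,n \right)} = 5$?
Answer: $\frac{583}{8} + \frac{23 \sqrt{2}}{12} \approx 75.586$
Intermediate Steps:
$j{\left(p,w \right)} = - \frac{w + \sqrt{5 + w}}{8 \left(5 + p\right)}$ ($j{\left(p,w \right)} = - \frac{\left(\sqrt{5 + w} + w\right) \frac{1}{p + 5}}{8} = - \frac{\left(w + \sqrt{5 + w}\right) \frac{1}{5 + p}}{8} = - \frac{\frac{1}{5 + p} \left(w + \sqrt{5 + w}\right)}{8} = - \frac{w + \sqrt{5 + w}}{8 \left(5 + p\right)}$)
$j{\left(10,3 \right)} \left(-115\right) + 70 = \frac{\left(-1\right) 3 - \sqrt{5 + 3}}{8 \left(5 + 10\right)} \left(-115\right) + 70 = \frac{-3 - \sqrt{8}}{8 \cdot 15} \left(-115\right) + 70 = \frac{1}{8} \cdot \frac{1}{15} \left(-3 - 2 \sqrt{2}\right) \left(-115\right) + 70 = \left(- \frac{1}{40} - \frac{\sqrt{2}}{60}\right) \left(-115\right) + 70 = \left(\frac{23}{8} + \frac{23 \sqrt{2}}{12}\right) + 70 = \frac{583}{8} + \frac{23 \sqrt{2}}{12}$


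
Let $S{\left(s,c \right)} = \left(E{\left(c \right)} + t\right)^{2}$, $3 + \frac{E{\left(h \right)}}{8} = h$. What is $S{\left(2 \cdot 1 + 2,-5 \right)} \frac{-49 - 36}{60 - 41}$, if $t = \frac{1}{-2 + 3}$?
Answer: $- \frac{337365}{19} \approx -17756.0$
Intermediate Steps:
$E{\left(h \right)} = -24 + 8 h$
$t = 1$ ($t = 1^{-1} = 1$)
$S{\left(s,c \right)} = \left(-23 + 8 c\right)^{2}$ ($S{\left(s,c \right)} = \left(\left(-24 + 8 c\right) + 1\right)^{2} = \left(-23 + 8 c\right)^{2}$)
$S{\left(2 \cdot 1 + 2,-5 \right)} \frac{-49 - 36}{60 - 41} = \left(-23 + 8 \left(-5\right)\right)^{2} \frac{-49 - 36}{60 - 41} = \left(-23 - 40\right)^{2} \left(- \frac{85}{19}\right) = \left(-63\right)^{2} \left(\left(-85\right) \frac{1}{19}\right) = 3969 \left(- \frac{85}{19}\right) = - \frac{337365}{19}$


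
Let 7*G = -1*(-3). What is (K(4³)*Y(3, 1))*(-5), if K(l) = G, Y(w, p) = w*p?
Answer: -45/7 ≈ -6.4286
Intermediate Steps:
Y(w, p) = p*w
G = 3/7 (G = (-1*(-3))/7 = (⅐)*3 = 3/7 ≈ 0.42857)
K(l) = 3/7
(K(4³)*Y(3, 1))*(-5) = (3*(1*3)/7)*(-5) = ((3/7)*3)*(-5) = (9/7)*(-5) = -45/7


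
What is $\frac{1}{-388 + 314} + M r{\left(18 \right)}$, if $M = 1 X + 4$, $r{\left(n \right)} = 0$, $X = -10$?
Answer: $- \frac{1}{74} \approx -0.013514$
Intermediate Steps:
$M = -6$ ($M = 1 \left(-10\right) + 4 = -10 + 4 = -6$)
$\frac{1}{-388 + 314} + M r{\left(18 \right)} = \frac{1}{-388 + 314} - 0 = \frac{1}{-74} + 0 = - \frac{1}{74} + 0 = - \frac{1}{74}$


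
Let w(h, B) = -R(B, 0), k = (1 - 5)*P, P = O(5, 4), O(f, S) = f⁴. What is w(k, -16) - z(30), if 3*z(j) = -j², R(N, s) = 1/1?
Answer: 299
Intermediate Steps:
R(N, s) = 1
P = 625 (P = 5⁴ = 625)
k = -2500 (k = (1 - 5)*625 = -4*625 = -2500)
z(j) = -j²/3 (z(j) = (-j²)/3 = -j²/3)
w(h, B) = -1 (w(h, B) = -1*1 = -1)
w(k, -16) - z(30) = -1 - (-1)*30²/3 = -1 - (-1)*900/3 = -1 - 1*(-300) = -1 + 300 = 299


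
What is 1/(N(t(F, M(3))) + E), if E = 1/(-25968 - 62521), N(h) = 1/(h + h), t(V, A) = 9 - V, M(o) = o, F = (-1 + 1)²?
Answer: 1592802/88471 ≈ 18.004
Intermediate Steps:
F = 0 (F = 0² = 0)
N(h) = 1/(2*h)
E = -1/88489 (E = 1/(-88489) = -1/88489 ≈ -1.1301e-5)
1/(N(t(F, M(3))) + E) = 1/(1/(2*(9 - 1*0)) - 1/88489) = 1/(1/(2*(9 + 0)) - 1/88489) = 1/((½)/9 - 1/88489) = 1/((½)*(⅑) - 1/88489) = 1/(1/18 - 1/88489) = 1/(88471/1592802) = 1592802/88471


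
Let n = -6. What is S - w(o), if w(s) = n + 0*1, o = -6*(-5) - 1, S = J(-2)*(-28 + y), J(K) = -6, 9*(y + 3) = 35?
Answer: 506/3 ≈ 168.67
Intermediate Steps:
y = 8/9 (y = -3 + (1/9)*35 = -3 + 35/9 = 8/9 ≈ 0.88889)
S = 488/3 (S = -6*(-28 + 8/9) = -6*(-244/9) = 488/3 ≈ 162.67)
o = 29 (o = 30 - 1 = 29)
w(s) = -6 (w(s) = -6 + 0*1 = -6 + 0 = -6)
S - w(o) = 488/3 - 1*(-6) = 488/3 + 6 = 506/3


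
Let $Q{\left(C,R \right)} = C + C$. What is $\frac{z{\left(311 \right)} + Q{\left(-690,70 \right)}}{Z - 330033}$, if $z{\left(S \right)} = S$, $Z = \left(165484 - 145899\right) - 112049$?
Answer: $\frac{1069}{422497} \approx 0.0025302$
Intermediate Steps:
$Z = -92464$ ($Z = 19585 - 112049 = -92464$)
$Q{\left(C,R \right)} = 2 C$
$\frac{z{\left(311 \right)} + Q{\left(-690,70 \right)}}{Z - 330033} = \frac{311 + 2 \left(-690\right)}{-92464 - 330033} = \frac{311 - 1380}{-422497} = \left(-1069\right) \left(- \frac{1}{422497}\right) = \frac{1069}{422497}$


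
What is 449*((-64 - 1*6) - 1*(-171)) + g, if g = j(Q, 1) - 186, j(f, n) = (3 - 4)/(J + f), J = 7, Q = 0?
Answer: 316140/7 ≈ 45163.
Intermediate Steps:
j(f, n) = -1/(7 + f) (j(f, n) = (3 - 4)/(7 + f) = -1/(7 + f))
g = -1303/7 (g = -1/(7 + 0) - 186 = -1/7 - 186 = -1303/7 ≈ -186.14)
449*((-64 - 1*6) - 1*(-171)) + g = 449*((-64 - 1*6) - 1*(-171)) - 1303/7 = 449*((-64 - 6) + 171) - 1303/7 = 449*(-70 + 171) - 1303/7 = 449*101 - 1303/7 = 45349 - 1303/7 = 316140/7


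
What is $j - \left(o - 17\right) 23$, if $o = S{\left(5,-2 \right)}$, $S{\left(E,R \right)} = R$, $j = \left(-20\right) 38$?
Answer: $-323$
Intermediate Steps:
$j = -760$
$o = -2$
$j - \left(o - 17\right) 23 = -760 - \left(-2 - 17\right) 23 = -760 - \left(-19\right) 23 = -760 - -437 = -760 + 437 = -323$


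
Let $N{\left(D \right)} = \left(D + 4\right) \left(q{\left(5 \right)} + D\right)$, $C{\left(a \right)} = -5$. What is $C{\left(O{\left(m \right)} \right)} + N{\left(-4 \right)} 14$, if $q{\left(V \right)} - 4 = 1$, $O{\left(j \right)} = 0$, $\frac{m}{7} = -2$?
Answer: $-5$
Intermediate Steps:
$m = -14$ ($m = 7 \left(-2\right) = -14$)
$q{\left(V \right)} = 5$ ($q{\left(V \right)} = 4 + 1 = 5$)
$N{\left(D \right)} = \left(4 + D\right) \left(5 + D\right)$ ($N{\left(D \right)} = \left(D + 4\right) \left(5 + D\right) = \left(4 + D\right) \left(5 + D\right)$)
$C{\left(O{\left(m \right)} \right)} + N{\left(-4 \right)} 14 = -5 + \left(20 + \left(-4\right)^{2} + 9 \left(-4\right)\right) 14 = -5 + \left(20 + 16 - 36\right) 14 = -5 + 0 \cdot 14 = -5 + 0 = -5$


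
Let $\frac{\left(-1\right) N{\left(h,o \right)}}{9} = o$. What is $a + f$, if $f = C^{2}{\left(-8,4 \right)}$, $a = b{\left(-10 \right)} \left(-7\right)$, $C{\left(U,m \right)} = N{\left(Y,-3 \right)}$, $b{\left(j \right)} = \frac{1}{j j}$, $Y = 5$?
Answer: $\frac{72893}{100} \approx 728.93$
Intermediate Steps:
$N{\left(h,o \right)} = - 9 o$
$b{\left(j \right)} = \frac{1}{j^{2}}$
$C{\left(U,m \right)} = 27$ ($C{\left(U,m \right)} = \left(-9\right) \left(-3\right) = 27$)
$a = - \frac{7}{100}$ ($a = \frac{1}{100} \left(-7\right) = - \frac{7}{100} \approx -0.07$)
$f = 729$ ($f = 27^{2} = 729$)
$a + f = - \frac{7}{100} + 729 = \frac{72893}{100}$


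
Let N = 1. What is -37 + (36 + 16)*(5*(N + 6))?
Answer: 1783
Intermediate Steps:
-37 + (36 + 16)*(5*(N + 6)) = -37 + (36 + 16)*(5*(1 + 6)) = -37 + 52*(5*7) = -37 + 52*35 = -37 + 1820 = 1783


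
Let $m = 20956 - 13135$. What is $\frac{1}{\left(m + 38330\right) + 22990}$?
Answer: $\frac{1}{69141} \approx 1.4463 \cdot 10^{-5}$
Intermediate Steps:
$m = 7821$ ($m = 20956 - 13135 = 7821$)
$\frac{1}{\left(m + 38330\right) + 22990} = \frac{1}{\left(7821 + 38330\right) + 22990} = \frac{1}{46151 + 22990} = \frac{1}{69141}$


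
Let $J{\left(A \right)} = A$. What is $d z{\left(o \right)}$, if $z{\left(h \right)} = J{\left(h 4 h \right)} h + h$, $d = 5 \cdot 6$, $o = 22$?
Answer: $1278420$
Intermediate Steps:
$d = 30$
$z{\left(h \right)} = h + 4 h^{3}$ ($z{\left(h \right)} = h 4 h h + h = 4 h h h + h = 4 h^{2} h + h = 4 h^{3} + h = h + 4 h^{3}$)
$d z{\left(o \right)} = 30 \left(22 + 4 \cdot 22^{3}\right) = 30 \left(22 + 4 \cdot 10648\right) = 30 \left(22 + 42592\right) = 30 \cdot 42614 = 1278420$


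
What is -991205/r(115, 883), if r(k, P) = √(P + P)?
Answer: -991205*√1766/1766 ≈ -23587.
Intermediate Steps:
r(k, P) = √2*√P (r(k, P) = √(2*P) = √2*√P)
-991205/r(115, 883) = -991205*√1766/1766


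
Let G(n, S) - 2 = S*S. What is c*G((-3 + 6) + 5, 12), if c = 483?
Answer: 70518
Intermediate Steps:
G(n, S) = 2 + S² (G(n, S) = 2 + S*S = 2 + S²)
c*G((-3 + 6) + 5, 12) = 483*(2 + 12²) = 483*(2 + 144) = 483*146 = 70518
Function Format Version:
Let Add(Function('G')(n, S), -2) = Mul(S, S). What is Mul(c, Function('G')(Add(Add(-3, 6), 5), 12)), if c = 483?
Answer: 70518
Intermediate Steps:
Function('G')(n, S) = Add(2, Pow(S, 2)) (Function('G')(n, S) = Add(2, Mul(S, S)) = Add(2, Pow(S, 2)))
Mul(c, Function('G')(Add(Add(-3, 6), 5), 12)) = Mul(483, Add(2, Pow(12, 2))) = Mul(483, Add(2, 144)) = Mul(483, 146) = 70518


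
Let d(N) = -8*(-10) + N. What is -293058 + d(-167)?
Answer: -293145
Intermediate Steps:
d(N) = 80 + N
-293058 + d(-167) = -293058 + (80 - 167) = -293058 - 87 = -293145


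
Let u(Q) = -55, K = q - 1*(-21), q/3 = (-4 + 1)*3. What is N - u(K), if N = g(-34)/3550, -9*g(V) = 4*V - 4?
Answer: 175739/3195 ≈ 55.004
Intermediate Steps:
q = -27 (q = 3*((-4 + 1)*3) = 3*(-3*3) = 3*(-9) = -27)
g(V) = 4/9 - 4*V/9 (g(V) = -(4*V - 4)/9 = -(-4 + 4*V)/9 = 4/9 - 4*V/9)
N = 14/3195 (N = (4/9 - 4/9*(-34))/3550 = (4/9 + 136/9)*(1/3550) = (140/9)*(1/3550) = 14/3195 ≈ 0.0043818)
K = -6 (K = -27 - 1*(-21) = -27 + 21 = -6)
N - u(K) = 14/3195 - 1*(-55) = 14/3195 + 55 = 175739/3195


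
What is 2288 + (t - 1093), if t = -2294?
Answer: -1099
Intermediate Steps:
2288 + (t - 1093) = 2288 + (-2294 - 1093) = 2288 - 3387 = -1099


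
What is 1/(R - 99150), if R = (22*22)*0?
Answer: -1/99150 ≈ -1.0086e-5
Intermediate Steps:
R = 0 (R = 484*0 = 0)
1/(R - 99150) = 1/(0 - 99150) = 1/(-99150) = -1/99150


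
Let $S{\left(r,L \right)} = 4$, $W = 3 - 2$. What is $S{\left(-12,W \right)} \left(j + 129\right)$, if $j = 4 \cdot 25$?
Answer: $916$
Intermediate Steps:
$W = 1$
$j = 100$
$S{\left(-12,W \right)} \left(j + 129\right) = 4 \left(100 + 129\right) = 4 \cdot 229 = 916$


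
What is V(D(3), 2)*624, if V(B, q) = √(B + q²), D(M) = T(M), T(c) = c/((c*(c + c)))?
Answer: 520*√6 ≈ 1273.7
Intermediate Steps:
T(c) = 1/(2*c) (T(c) = c/((c*(2*c))) = c/((2*c²)) = c*(1/(2*c²)) = 1/(2*c))
D(M) = 1/(2*M)
V(D(3), 2)*624 = √((½)/3 + 2²)*624 = √((½)*(⅓) + 4)*624 = √(⅙ + 4)*624 = √(25/6)*624 = (5*√6/6)*624 = 520*√6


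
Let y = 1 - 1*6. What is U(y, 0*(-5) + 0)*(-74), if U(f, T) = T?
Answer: 0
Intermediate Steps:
y = -5 (y = 1 - 6 = -5)
U(y, 0*(-5) + 0)*(-74) = (0*(-5) + 0)*(-74) = (0 + 0)*(-74) = 0*(-74) = 0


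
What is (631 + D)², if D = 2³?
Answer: 408321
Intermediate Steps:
D = 8
(631 + D)² = (631 + 8)² = 639² = 408321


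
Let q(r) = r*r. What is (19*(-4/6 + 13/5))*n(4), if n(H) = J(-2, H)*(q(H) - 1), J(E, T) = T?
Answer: 2204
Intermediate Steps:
q(r) = r**2
n(H) = H*(-1 + H**2) (n(H) = H*(H**2 - 1) = H*(-1 + H**2))
(19*(-4/6 + 13/5))*n(4) = (19*(-4/6 + 13/5))*(4**3 - 1*4) = (19*(-4*1/6 + 13*(1/5)))*(64 - 4) = (19*(-2/3 + 13/5))*60 = (19*(29/15))*60 = (551/15)*60 = 2204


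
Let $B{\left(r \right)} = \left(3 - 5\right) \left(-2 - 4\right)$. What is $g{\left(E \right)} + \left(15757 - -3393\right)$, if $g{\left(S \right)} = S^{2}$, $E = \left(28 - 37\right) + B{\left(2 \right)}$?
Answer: $19159$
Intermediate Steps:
$B{\left(r \right)} = 12$ ($B{\left(r \right)} = \left(-2\right) \left(-6\right) = 12$)
$E = 3$ ($E = \left(28 - 37\right) + 12 = -9 + 12 = 3$)
$g{\left(E \right)} + \left(15757 - -3393\right) = 3^{2} + \left(15757 - -3393\right) = 9 + \left(15757 + 3393\right) = 9 + 19150 = 19159$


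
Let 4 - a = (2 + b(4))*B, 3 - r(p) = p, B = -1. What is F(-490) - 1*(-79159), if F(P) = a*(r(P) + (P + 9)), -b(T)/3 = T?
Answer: 79087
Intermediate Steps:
b(T) = -3*T
r(p) = 3 - p
a = -6 (a = 4 - (2 - 3*4)*(-1) = 4 - (2 - 12)*(-1) = 4 - (-10)*(-1) = 4 - 1*10 = 4 - 10 = -6)
F(P) = -72 (F(P) = -6*((3 - P) + (P + 9)) = -6*((3 - P) + (9 + P)) = -6*12 = -72)
F(-490) - 1*(-79159) = -72 - 1*(-79159) = -72 + 79159 = 79087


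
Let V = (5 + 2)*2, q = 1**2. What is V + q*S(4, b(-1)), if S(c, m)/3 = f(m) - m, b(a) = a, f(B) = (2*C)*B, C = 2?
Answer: 5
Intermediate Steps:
f(B) = 4*B (f(B) = (2*2)*B = 4*B)
S(c, m) = 9*m (S(c, m) = 3*(4*m - m) = 3*(3*m) = 9*m)
q = 1
V = 14 (V = 7*2 = 14)
V + q*S(4, b(-1)) = 14 + 1*(9*(-1)) = 14 + 1*(-9) = 14 - 9 = 5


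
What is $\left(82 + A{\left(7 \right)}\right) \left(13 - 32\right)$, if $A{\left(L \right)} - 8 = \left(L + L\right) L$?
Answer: $-3572$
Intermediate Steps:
$A{\left(L \right)} = 8 + 2 L^{2}$ ($A{\left(L \right)} = 8 + \left(L + L\right) L = 8 + 2 L L = 8 + 2 L^{2}$)
$\left(82 + A{\left(7 \right)}\right) \left(13 - 32\right) = \left(82 + \left(8 + 2 \cdot 7^{2}\right)\right) \left(13 - 32\right) = \left(82 + \left(8 + 2 \cdot 49\right)\right) \left(-19\right) = \left(82 + \left(8 + 98\right)\right) \left(-19\right) = \left(82 + 106\right) \left(-19\right) = 188 \left(-19\right) = -3572$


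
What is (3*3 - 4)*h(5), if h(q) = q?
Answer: 25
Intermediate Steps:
(3*3 - 4)*h(5) = (3*3 - 4)*5 = (9 - 4)*5 = 5*5 = 25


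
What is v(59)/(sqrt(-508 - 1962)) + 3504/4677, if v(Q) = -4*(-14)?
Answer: 1168/1559 - 28*I*sqrt(2470)/1235 ≈ 0.7492 - 1.1268*I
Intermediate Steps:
v(Q) = 56
v(59)/(sqrt(-508 - 1962)) + 3504/4677 = 56/(sqrt(-508 - 1962)) + 3504/4677 = 56/(sqrt(-2470)) + 3504*(1/4677) = 56/((I*sqrt(2470))) + 1168/1559 = 56*(-I*sqrt(2470)/2470) + 1168/1559 = -28*I*sqrt(2470)/1235 + 1168/1559 = 1168/1559 - 28*I*sqrt(2470)/1235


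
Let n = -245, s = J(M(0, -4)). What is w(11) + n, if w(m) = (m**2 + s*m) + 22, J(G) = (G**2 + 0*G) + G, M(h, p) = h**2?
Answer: -102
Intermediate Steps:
J(G) = G + G**2 (J(G) = (G**2 + 0) + G = G**2 + G = G + G**2)
s = 0 (s = 0**2*(1 + 0**2) = 0*(1 + 0) = 0*1 = 0)
w(m) = 22 + m**2 (w(m) = (m**2 + 0*m) + 22 = (m**2 + 0) + 22 = m**2 + 22 = 22 + m**2)
w(11) + n = (22 + 11**2) - 245 = (22 + 121) - 245 = 143 - 245 = -102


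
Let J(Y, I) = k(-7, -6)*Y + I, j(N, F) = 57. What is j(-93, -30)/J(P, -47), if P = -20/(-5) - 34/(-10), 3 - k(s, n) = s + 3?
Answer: 95/8 ≈ 11.875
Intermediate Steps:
k(s, n) = -s (k(s, n) = 3 - (s + 3) = 3 - (3 + s) = 3 + (-3 - s) = -s)
P = 37/5 (P = -20*(-⅕) - 34*(-⅒) = 4 + 17/5 = 37/5 ≈ 7.4000)
J(Y, I) = I + 7*Y (J(Y, I) = (-1*(-7))*Y + I = 7*Y + I = I + 7*Y)
j(-93, -30)/J(P, -47) = 57/(-47 + 7*(37/5)) = 57/(-47 + 259/5) = 57/(24/5) = 57*(5/24) = 95/8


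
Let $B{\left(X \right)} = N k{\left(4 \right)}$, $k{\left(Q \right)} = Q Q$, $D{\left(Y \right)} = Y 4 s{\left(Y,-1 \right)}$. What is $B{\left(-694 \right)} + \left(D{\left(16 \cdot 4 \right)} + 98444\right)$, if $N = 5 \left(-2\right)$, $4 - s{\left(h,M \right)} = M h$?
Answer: $115692$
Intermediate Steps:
$s{\left(h,M \right)} = 4 - M h$
$N = -10$
$D{\left(Y \right)} = 4 Y \left(4 + Y\right)$ ($D{\left(Y \right)} = Y 4 \left(4 - - Y\right) = 4 Y \left(4 + Y\right)$)
$k{\left(Q \right)} = Q^{2}$
$B{\left(X \right)} = -160$ ($B{\left(X \right)} = - 10 \cdot 4^{2} = \left(-10\right) 16 = -160$)
$B{\left(-694 \right)} + \left(D{\left(16 \cdot 4 \right)} + 98444\right) = -160 + \left(4 \cdot 16 \cdot 4 \left(4 + 16 \cdot 4\right) + 98444\right) = -160 + \left(4 \cdot 64 \left(4 + 64\right) + 98444\right) = -160 + \left(4 \cdot 64 \cdot 68 + 98444\right) = -160 + \left(17408 + 98444\right) = -160 + 115852 = 115692$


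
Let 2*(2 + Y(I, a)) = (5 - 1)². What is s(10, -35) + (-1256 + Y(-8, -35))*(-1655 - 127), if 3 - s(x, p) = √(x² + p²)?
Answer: 2227503 - 5*√53 ≈ 2.2275e+6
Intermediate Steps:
Y(I, a) = 6 (Y(I, a) = -2 + (5 - 1)²/2 = -2 + (½)*4² = -2 + (½)*16 = -2 + 8 = 6)
s(x, p) = 3 - √(p² + x²) (s(x, p) = 3 - √(x² + p²) = 3 - √(p² + x²))
s(10, -35) + (-1256 + Y(-8, -35))*(-1655 - 127) = (3 - √((-35)² + 10²)) + (-1256 + 6)*(-1655 - 127) = (3 - √(1225 + 100)) - 1250*(-1782) = (3 - √1325) + 2227500 = (3 - 5*√53) + 2227500 = 2227503 - 5*√53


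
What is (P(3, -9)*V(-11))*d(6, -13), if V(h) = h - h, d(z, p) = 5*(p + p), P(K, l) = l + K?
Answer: 0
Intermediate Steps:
P(K, l) = K + l
d(z, p) = 10*p (d(z, p) = 5*(2*p) = 10*p)
V(h) = 0
(P(3, -9)*V(-11))*d(6, -13) = ((3 - 9)*0)*(10*(-13)) = -6*0*(-130) = 0*(-130) = 0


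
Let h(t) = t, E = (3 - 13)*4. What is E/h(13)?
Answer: -40/13 ≈ -3.0769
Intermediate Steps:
E = -40 (E = -10*4 = -40)
E/h(13) = -40/13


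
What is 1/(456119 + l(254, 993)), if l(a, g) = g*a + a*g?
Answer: 1/960563 ≈ 1.0411e-6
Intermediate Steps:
l(a, g) = 2*a*g (l(a, g) = a*g + a*g = 2*a*g)
1/(456119 + l(254, 993)) = 1/(456119 + 2*254*993) = 1/(456119 + 504444) = 1/960563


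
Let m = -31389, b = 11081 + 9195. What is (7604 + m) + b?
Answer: -3509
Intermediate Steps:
b = 20276
(7604 + m) + b = (7604 - 31389) + 20276 = -23785 + 20276 = -3509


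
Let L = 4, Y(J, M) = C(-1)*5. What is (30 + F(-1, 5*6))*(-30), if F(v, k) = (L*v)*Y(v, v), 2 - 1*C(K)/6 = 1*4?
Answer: -8100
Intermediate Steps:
C(K) = -12 (C(K) = 12 - 6*4 = 12 - 24 = -12)
Y(J, M) = -60 (Y(J, M) = -12*5 = -60)
F(v, k) = -240*v (F(v, k) = (4*v)*(-60) = -240*v)
(30 + F(-1, 5*6))*(-30) = (30 - 240*(-1))*(-30) = (30 + 240)*(-30) = 270*(-30) = -8100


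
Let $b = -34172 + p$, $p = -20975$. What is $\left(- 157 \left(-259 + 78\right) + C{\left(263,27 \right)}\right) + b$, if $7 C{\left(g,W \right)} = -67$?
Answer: $- \frac{187177}{7} \approx -26740.0$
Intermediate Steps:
$C{\left(g,W \right)} = - \frac{67}{7}$ ($C{\left(g,W \right)} = \frac{1}{7} \left(-67\right) = - \frac{67}{7}$)
$b = -55147$ ($b = -34172 - 20975 = -55147$)
$\left(- 157 \left(-259 + 78\right) + C{\left(263,27 \right)}\right) + b = \left(- 157 \left(-259 + 78\right) - \frac{67}{7}\right) - 55147 = \left(\left(-157\right) \left(-181\right) - \frac{67}{7}\right) - 55147 = \left(28417 - \frac{67}{7}\right) - 55147 = \frac{198852}{7} - 55147 = - \frac{187177}{7}$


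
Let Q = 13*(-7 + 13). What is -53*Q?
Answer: -4134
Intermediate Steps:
Q = 78 (Q = 13*6 = 78)
-53*Q = -53*78 = -4134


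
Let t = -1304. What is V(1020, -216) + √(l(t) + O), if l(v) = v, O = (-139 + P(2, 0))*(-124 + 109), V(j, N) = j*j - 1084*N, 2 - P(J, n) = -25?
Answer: 1274544 + 2*√94 ≈ 1.2746e+6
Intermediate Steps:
P(J, n) = 27 (P(J, n) = 2 - 1*(-25) = 2 + 25 = 27)
V(j, N) = j² - 1084*N
O = 1680 (O = (-139 + 27)*(-124 + 109) = -112*(-15) = 1680)
V(1020, -216) + √(l(t) + O) = (1020² - 1084*(-216)) + √(-1304 + 1680) = (1040400 + 234144) + √376 = 1274544 + 2*√94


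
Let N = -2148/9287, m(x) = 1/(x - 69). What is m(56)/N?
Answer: 9287/27924 ≈ 0.33258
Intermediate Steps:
m(x) = 1/(-69 + x)
N = -2148/9287 (N = -2148*1/9287 = -2148/9287 ≈ -0.23129)
m(56)/N = 1/((-69 + 56)*(-2148/9287)) = -9287/2148/(-13) = -1/13*(-9287/2148) = 9287/27924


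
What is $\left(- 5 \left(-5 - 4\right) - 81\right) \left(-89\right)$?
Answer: $3204$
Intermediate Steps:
$\left(- 5 \left(-5 - 4\right) - 81\right) \left(-89\right) = \left(\left(-5\right) \left(-9\right) - 81\right) \left(-89\right) = \left(45 - 81\right) \left(-89\right) = \left(-36\right) \left(-89\right) = 3204$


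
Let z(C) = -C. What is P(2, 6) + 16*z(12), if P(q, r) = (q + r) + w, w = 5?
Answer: -179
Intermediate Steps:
P(q, r) = 5 + q + r (P(q, r) = (q + r) + 5 = 5 + q + r)
P(2, 6) + 16*z(12) = (5 + 2 + 6) + 16*(-1*12) = 13 + 16*(-12) = 13 - 192 = -179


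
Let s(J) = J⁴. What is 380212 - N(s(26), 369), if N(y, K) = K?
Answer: 379843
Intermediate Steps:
380212 - N(s(26), 369) = 380212 - 1*369 = 380212 - 369 = 379843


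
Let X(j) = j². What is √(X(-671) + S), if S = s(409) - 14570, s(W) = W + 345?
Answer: 115*√33 ≈ 660.63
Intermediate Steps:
s(W) = 345 + W
S = -13816 (S = (345 + 409) - 14570 = 754 - 14570 = -13816)
√(X(-671) + S) = √((-671)² - 13816) = √(450241 - 13816) = √436425 = 115*√33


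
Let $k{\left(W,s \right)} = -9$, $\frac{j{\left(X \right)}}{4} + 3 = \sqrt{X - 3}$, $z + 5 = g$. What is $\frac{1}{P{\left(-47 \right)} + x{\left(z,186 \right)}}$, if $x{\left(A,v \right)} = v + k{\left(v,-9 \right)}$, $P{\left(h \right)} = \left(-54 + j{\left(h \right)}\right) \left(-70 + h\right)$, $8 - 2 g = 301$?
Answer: $\frac{2633}{24448467} + \frac{260 i \sqrt{2}}{8149489} \approx 0.0001077 + 4.5119 \cdot 10^{-5} i$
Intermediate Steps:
$g = - \frac{293}{2}$ ($g = 4 - \frac{301}{2} = - \frac{293}{2} \approx -146.5$)
$z = - \frac{303}{2}$ ($z = -5 - \frac{293}{2} = - \frac{303}{2} \approx -151.5$)
$j{\left(X \right)} = -12 + 4 \sqrt{-3 + X}$ ($j{\left(X \right)} = -12 + 4 \sqrt{X - 3} = -12 + 4 \sqrt{-3 + X}$)
$P{\left(h \right)} = \left(-70 + h\right) \left(-66 + 4 \sqrt{-3 + h}\right)$ ($P{\left(h \right)} = \left(-54 + \left(-12 + 4 \sqrt{-3 + h}\right)\right) \left(-70 + h\right) = \left(-66 + 4 \sqrt{-3 + h}\right) \left(-70 + h\right) = \left(-70 + h\right) \left(-66 + 4 \sqrt{-3 + h}\right)$)
$x{\left(A,v \right)} = -9 + v$ ($x{\left(A,v \right)} = v - 9 = -9 + v$)
$\frac{1}{P{\left(-47 \right)} + x{\left(z,186 \right)}} = \frac{1}{\left(4620 - 280 \sqrt{-3 - 47} - -3102 + 4 \left(-47\right) \sqrt{-3 - 47}\right) + \left(-9 + 186\right)} = \frac{1}{\left(4620 - 280 \sqrt{-50} + 3102 + 4 \left(-47\right) \sqrt{-50}\right) + 177} = \frac{1}{\left(4620 - 280 \cdot 5 i \sqrt{2} + 3102 + 4 \left(-47\right) 5 i \sqrt{2}\right) + 177} = \frac{1}{\left(4620 - 1400 i \sqrt{2} + 3102 - 940 i \sqrt{2}\right) + 177} = \frac{1}{\left(7722 - 2340 i \sqrt{2}\right) + 177} = \frac{1}{7899 - 2340 i \sqrt{2}}$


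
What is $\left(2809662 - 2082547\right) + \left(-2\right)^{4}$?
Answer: $727131$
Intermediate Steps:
$\left(2809662 - 2082547\right) + \left(-2\right)^{4} = 727115 + 16 = 727131$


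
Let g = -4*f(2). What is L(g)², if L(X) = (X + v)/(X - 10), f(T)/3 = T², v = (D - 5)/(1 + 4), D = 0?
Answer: 2401/3364 ≈ 0.71373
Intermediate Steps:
v = -1 (v = (0 - 5)/(1 + 4) = -5/5 = -5*⅕ = -1)
f(T) = 3*T²
g = -48 (g = -12*2² = -12*4 = -4*12 = -48)
L(X) = (-1 + X)/(-10 + X) (L(X) = (X - 1)/(X - 10) = (-1 + X)/(-10 + X))
L(g)² = ((-1 - 48)/(-10 - 48))² = (-49/(-58))² = (-1/58*(-49))² = (49/58)² = 2401/3364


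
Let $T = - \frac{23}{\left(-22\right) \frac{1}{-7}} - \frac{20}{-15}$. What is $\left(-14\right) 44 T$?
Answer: $\frac{11060}{3} \approx 3686.7$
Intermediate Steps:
$T = - \frac{395}{66}$ ($T = - \frac{23}{\left(-22\right) \left(- \frac{1}{7}\right)} - - \frac{4}{3} = - \frac{23}{\frac{22}{7}} + \frac{4}{3} = \left(-23\right) \frac{7}{22} + \frac{4}{3} = - \frac{161}{22} + \frac{4}{3} = - \frac{395}{66} \approx -5.9848$)
$\left(-14\right) 44 T = \left(-14\right) 44 \left(- \frac{395}{66}\right) = \left(-616\right) \left(- \frac{395}{66}\right) = \frac{11060}{3}$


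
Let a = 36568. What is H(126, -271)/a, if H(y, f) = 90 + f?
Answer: -181/36568 ≈ -0.0049497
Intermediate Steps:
H(126, -271)/a = (90 - 271)/36568 = -181*1/36568 = -181/36568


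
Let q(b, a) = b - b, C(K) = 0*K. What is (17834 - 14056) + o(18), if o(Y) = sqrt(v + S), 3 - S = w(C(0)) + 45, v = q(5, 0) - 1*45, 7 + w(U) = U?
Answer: 3778 + 4*I*sqrt(5) ≈ 3778.0 + 8.9443*I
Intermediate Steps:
C(K) = 0
q(b, a) = 0
w(U) = -7 + U
v = -45 (v = 0 - 1*45 = 0 - 45 = -45)
S = -35 (S = 3 - ((-7 + 0) + 45) = 3 - (-7 + 45) = 3 - 1*38 = 3 - 38 = -35)
o(Y) = 4*I*sqrt(5) (o(Y) = sqrt(-45 - 35) = sqrt(-80) = 4*I*sqrt(5))
(17834 - 14056) + o(18) = (17834 - 14056) + 4*I*sqrt(5) = 3778 + 4*I*sqrt(5)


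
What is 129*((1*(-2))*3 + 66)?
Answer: 7740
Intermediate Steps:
129*((1*(-2))*3 + 66) = 129*(-2*3 + 66) = 129*(-6 + 66) = 129*60 = 7740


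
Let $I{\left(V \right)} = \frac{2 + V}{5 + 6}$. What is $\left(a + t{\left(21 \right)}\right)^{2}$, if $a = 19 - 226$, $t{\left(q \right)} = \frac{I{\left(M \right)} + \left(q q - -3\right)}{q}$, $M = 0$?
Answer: $\frac{37613689}{1089} \approx 34540.0$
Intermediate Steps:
$I{\left(V \right)} = \frac{2}{11} + \frac{V}{11}$ ($I{\left(V \right)} = \frac{2 + V}{11} = \left(2 + V\right) \frac{1}{11} = \frac{2}{11} + \frac{V}{11}$)
$t{\left(q \right)} = \frac{\frac{35}{11} + q^{2}}{q}$ ($t{\left(q \right)} = \frac{\left(\frac{2}{11} + \frac{1}{11} \cdot 0\right) + \left(q q - -3\right)}{q} = \frac{\left(\frac{2}{11} + 0\right) + \left(q^{2} + 3\right)}{q} = \frac{\frac{2}{11} + \left(3 + q^{2}\right)}{q} = \frac{\frac{35}{11} + q^{2}}{q}$)
$a = -207$ ($a = 19 - 226 = -207$)
$\left(a + t{\left(21 \right)}\right)^{2} = \left(-207 + \left(21 + \frac{35}{11 \cdot 21}\right)\right)^{2} = \left(-207 + \left(21 + \frac{35}{11} \cdot \frac{1}{21}\right)\right)^{2} = \left(-207 + \left(21 + \frac{5}{33}\right)\right)^{2} = \left(-207 + \frac{698}{33}\right)^{2} = \left(- \frac{6133}{33}\right)^{2} = \frac{37613689}{1089}$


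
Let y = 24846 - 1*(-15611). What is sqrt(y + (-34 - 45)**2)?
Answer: sqrt(46698) ≈ 216.10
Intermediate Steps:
y = 40457 (y = 24846 + 15611 = 40457)
sqrt(y + (-34 - 45)**2) = sqrt(40457 + (-34 - 45)**2) = sqrt(40457 + (-79)**2) = sqrt(40457 + 6241) = sqrt(46698)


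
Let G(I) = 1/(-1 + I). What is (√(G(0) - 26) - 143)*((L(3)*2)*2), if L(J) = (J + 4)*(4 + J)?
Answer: -28028 + 588*I*√3 ≈ -28028.0 + 1018.4*I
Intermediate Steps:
L(J) = (4 + J)² (L(J) = (4 + J)*(4 + J) = (4 + J)²)
(√(G(0) - 26) - 143)*((L(3)*2)*2) = (√(1/(-1 + 0) - 26) - 143)*(((4 + 3)²*2)*2) = (√(1/(-1) - 26) - 143)*((7²*2)*2) = (√(-1 - 26) - 143)*((49*2)*2) = (√(-27) - 143)*(98*2) = (3*I*√3 - 143)*196 = (-143 + 3*I*√3)*196 = -28028 + 588*I*√3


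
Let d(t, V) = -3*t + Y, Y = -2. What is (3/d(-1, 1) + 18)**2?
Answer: 441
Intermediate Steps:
d(t, V) = -2 - 3*t (d(t, V) = -3*t - 2 = -2 - 3*t)
(3/d(-1, 1) + 18)**2 = (3/(-2 - 3*(-1)) + 18)**2 = (3/(-2 + 3) + 18)**2 = (3/1 + 18)**2 = (3*1 + 18)**2 = (3 + 18)**2 = 21**2 = 441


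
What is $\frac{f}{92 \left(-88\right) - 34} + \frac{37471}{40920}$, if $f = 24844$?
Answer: $- \frac{4746515}{2217864} \approx -2.1401$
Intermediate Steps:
$\frac{f}{92 \left(-88\right) - 34} + \frac{37471}{40920} = \frac{24844}{92 \left(-88\right) - 34} + \frac{37471}{40920} = \frac{24844}{-8096 - 34} + 37471 \cdot \frac{1}{40920} = \frac{24844}{-8130} + \frac{37471}{40920} = 24844 \left(- \frac{1}{8130}\right) + \frac{37471}{40920} = - \frac{12422}{4065} + \frac{37471}{40920} = - \frac{4746515}{2217864}$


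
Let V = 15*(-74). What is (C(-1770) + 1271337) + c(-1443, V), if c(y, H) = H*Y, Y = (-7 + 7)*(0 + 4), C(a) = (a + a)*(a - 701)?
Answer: 10018677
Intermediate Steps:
C(a) = 2*a*(-701 + a) (C(a) = (2*a)*(-701 + a) = 2*a*(-701 + a))
Y = 0 (Y = 0*4 = 0)
V = -1110
c(y, H) = 0 (c(y, H) = H*0 = 0)
(C(-1770) + 1271337) + c(-1443, V) = (2*(-1770)*(-701 - 1770) + 1271337) + 0 = (2*(-1770)*(-2471) + 1271337) + 0 = (8747340 + 1271337) + 0 = 10018677 + 0 = 10018677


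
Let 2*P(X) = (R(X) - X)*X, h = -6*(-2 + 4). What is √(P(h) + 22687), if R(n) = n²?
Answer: √21751 ≈ 147.48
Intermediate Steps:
h = -12 (h = -6*2 = -12)
P(X) = X*(X² - X)/2 (P(X) = ((X² - X)*X)/2 = (X*(X² - X))/2 = X*(X² - X)/2)
√(P(h) + 22687) = √((½)*(-12)²*(-1 - 12) + 22687) = √((½)*144*(-13) + 22687) = √(-936 + 22687) = √21751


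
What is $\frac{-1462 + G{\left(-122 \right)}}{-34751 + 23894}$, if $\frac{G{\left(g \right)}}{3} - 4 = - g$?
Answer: $\frac{1084}{10857} \approx 0.099843$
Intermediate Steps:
$G{\left(g \right)} = 12 - 3 g$ ($G{\left(g \right)} = 12 + 3 \left(- g\right) = 12 - 3 g$)
$\frac{-1462 + G{\left(-122 \right)}}{-34751 + 23894} = \frac{-1462 + \left(12 - -366\right)}{-34751 + 23894} = \frac{-1462 + \left(12 + 366\right)}{-10857} = \left(-1462 + 378\right) \left(- \frac{1}{10857}\right) = \left(-1084\right) \left(- \frac{1}{10857}\right) = \frac{1084}{10857}$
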